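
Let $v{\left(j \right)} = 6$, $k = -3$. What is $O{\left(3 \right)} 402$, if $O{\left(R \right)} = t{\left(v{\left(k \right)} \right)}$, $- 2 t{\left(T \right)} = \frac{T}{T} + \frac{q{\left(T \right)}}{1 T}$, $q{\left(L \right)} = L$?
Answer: $-402$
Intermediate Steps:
$t{\left(T \right)} = -1$ ($t{\left(T \right)} = - \frac{\frac{T}{T} + \frac{T}{1 T}}{2} = - \frac{1 + \frac{T}{T}}{2} = - \frac{1 + 1}{2} = \left(- \frac{1}{2}\right) 2 = -1$)
$O{\left(R \right)} = -1$
$O{\left(3 \right)} 402 = \left(-1\right) 402 = -402$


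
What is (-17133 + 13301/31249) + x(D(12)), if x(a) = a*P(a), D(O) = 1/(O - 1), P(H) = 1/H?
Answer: -535344567/31249 ≈ -17132.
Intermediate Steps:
D(O) = 1/(-1 + O)
x(a) = 1 (x(a) = a/a = 1)
(-17133 + 13301/31249) + x(D(12)) = (-17133 + 13301/31249) + 1 = -535375816/31249 + 1 = -535344567/31249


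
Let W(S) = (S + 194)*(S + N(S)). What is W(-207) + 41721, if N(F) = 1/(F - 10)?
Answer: 9637417/217 ≈ 44412.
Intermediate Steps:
N(F) = 1/(-10 + F)
W(S) = (194 + S)*(S + 1/(-10 + S)) (W(S) = (S + 194)*(S + 1/(-10 + S)) = (194 + S)*(S + 1/(-10 + S)))
W(-207) + 41721 = (194 - 207 - 207*(-10 - 207)*(194 - 207))/(-10 - 207) + 41721 = (194 - 207 - 207*(-217)*(-13))/(-217) + 41721 = -(194 - 207 - 583947)/217 + 41721 = -1/217*(-583960) + 41721 = 583960/217 + 41721 = 9637417/217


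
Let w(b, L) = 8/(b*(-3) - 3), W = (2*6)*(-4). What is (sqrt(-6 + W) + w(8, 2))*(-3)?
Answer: 8/9 - 9*I*sqrt(6) ≈ 0.88889 - 22.045*I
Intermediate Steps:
W = -48 (W = 12*(-4) = -48)
w(b, L) = 8/(-3 - 3*b) (w(b, L) = 8/(-3*b - 3) = 8/(-3 - 3*b))
(sqrt(-6 + W) + w(8, 2))*(-3) = (sqrt(-6 - 48) - 8/(3 + 3*8))*(-3) = (sqrt(-54) - 8/(3 + 24))*(-3) = (3*I*sqrt(6) - 8/27)*(-3) = (-8/27 + 3*I*sqrt(6))*(-3) = 8/9 - 9*I*sqrt(6)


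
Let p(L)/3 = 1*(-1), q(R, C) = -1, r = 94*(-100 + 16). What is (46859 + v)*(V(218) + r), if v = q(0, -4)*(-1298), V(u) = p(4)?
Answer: -380392143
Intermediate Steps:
r = -7896 (r = 94*(-84) = -7896)
p(L) = -3 (p(L) = 3*(1*(-1)) = 3*(-1) = -3)
V(u) = -3
v = 1298 (v = -1*(-1298) = 1298)
(46859 + v)*(V(218) + r) = (46859 + 1298)*(-3 - 7896) = 48157*(-7899) = -380392143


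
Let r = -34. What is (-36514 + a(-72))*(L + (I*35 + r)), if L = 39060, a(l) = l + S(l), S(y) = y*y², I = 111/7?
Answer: -16221639554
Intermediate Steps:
I = 111/7 (I = 111*(⅐) = 111/7 ≈ 15.857)
S(y) = y³
a(l) = l + l³
(-36514 + a(-72))*(L + (I*35 + r)) = (-36514 + (-72 + (-72)³))*(39060 + ((111/7)*35 - 34)) = (-36514 + (-72 - 373248))*(39060 + (555 - 34)) = (-36514 - 373320)*(39060 + 521) = -409834*39581 = -16221639554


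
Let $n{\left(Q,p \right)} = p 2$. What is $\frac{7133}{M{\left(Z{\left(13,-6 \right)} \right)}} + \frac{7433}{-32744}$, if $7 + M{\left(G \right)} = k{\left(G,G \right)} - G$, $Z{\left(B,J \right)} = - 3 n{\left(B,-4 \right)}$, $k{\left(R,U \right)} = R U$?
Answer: $\frac{229511967}{17845480} \approx 12.861$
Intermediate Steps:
$n{\left(Q,p \right)} = 2 p$
$Z{\left(B,J \right)} = 24$ ($Z{\left(B,J \right)} = - 3 \cdot 2 \left(-4\right) = \left(-3\right) \left(-8\right) = 24$)
$M{\left(G \right)} = -7 + G^{2} - G$ ($M{\left(G \right)} = -7 - \left(G - G G\right) = -7 + \left(G^{2} - G\right) = -7 + G^{2} - G$)
$\frac{7133}{M{\left(Z{\left(13,-6 \right)} \right)}} + \frac{7433}{-32744} = \frac{7133}{-7 + 24^{2} - 24} + \frac{7433}{-32744} = \frac{7133}{-7 + 576 - 24} + 7433 \left(- \frac{1}{32744}\right) = \frac{7133}{545} - \frac{7433}{32744} = \frac{229511967}{17845480}$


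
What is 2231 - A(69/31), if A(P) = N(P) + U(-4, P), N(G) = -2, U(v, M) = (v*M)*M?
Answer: 2164957/961 ≈ 2252.8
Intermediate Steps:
U(v, M) = v*M² (U(v, M) = (M*v)*M = v*M²)
A(P) = -2 - 4*P²
2231 - A(69/31) = 2231 - (-2 - 4*(69/31)²) = 2231 - (-2 - 4*4761/961) = 2231 - (-2 - 19044/961) = 2231 - 1*(-20966/961) = 2231 + 20966/961 = 2164957/961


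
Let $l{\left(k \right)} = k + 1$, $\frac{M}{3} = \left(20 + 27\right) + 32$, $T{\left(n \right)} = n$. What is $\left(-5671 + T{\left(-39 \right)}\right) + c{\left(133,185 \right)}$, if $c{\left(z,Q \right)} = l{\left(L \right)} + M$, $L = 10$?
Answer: $-5462$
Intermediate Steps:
$M = 237$ ($M = 3 \left(\left(20 + 27\right) + 32\right) = 3 \left(47 + 32\right) = 3 \cdot 79 = 237$)
$l{\left(k \right)} = 1 + k$
$c{\left(z,Q \right)} = 248$ ($c{\left(z,Q \right)} = \left(1 + 10\right) + 237 = 11 + 237 = 248$)
$\left(-5671 + T{\left(-39 \right)}\right) + c{\left(133,185 \right)} = \left(-5671 - 39\right) + 248 = -5710 + 248 = -5462$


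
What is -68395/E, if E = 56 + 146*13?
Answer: -68395/1954 ≈ -35.003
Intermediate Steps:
E = 1954 (E = 56 + 1898 = 1954)
-68395/E = -68395/1954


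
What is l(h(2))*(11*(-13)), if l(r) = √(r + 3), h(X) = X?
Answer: -143*√5 ≈ -319.76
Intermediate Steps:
l(r) = √(3 + r)
l(h(2))*(11*(-13)) = √(3 + 2)*(11*(-13)) = √5*(-143) = -143*√5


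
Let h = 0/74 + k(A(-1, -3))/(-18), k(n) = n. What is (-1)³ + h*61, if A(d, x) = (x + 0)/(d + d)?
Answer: -73/12 ≈ -6.0833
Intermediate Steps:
A(d, x) = x/(2*d) (A(d, x) = x/((2*d)) = x*(1/(2*d)) = x/(2*d))
h = -1/12 (h = 0/74 + ((½)*(-3)/(-1))/(-18) = 0*(1/74) + ((½)*(-3)*(-1))*(-1/18) = 0 + (3/2)*(-1/18) = 0 - 1/12 = -1/12 ≈ -0.083333)
(-1)³ + h*61 = (-1)³ - 1/12*61 = -1 - 61/12 = -73/12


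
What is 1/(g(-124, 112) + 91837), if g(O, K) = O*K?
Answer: 1/77949 ≈ 1.2829e-5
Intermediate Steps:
g(O, K) = K*O
1/(g(-124, 112) + 91837) = 1/(112*(-124) + 91837) = 1/(-13888 + 91837) = 1/77949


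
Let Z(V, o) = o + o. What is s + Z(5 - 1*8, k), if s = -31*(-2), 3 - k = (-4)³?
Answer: 196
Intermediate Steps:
k = 67 (k = 3 - 1*(-4)³ = 3 - 1*(-64) = 3 + 64 = 67)
Z(V, o) = 2*o
s = 62
s + Z(5 - 1*8, k) = 62 + 2*67 = 62 + 134 = 196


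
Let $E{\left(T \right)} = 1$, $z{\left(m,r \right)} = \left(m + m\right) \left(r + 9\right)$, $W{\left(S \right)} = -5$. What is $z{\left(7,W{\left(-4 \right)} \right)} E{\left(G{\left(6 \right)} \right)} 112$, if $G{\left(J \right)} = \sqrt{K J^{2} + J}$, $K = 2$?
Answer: $6272$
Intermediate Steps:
$z{\left(m,r \right)} = 2 m \left(9 + r\right)$
$G{\left(J \right)} = \sqrt{J + 2 J^{2}}$ ($G{\left(J \right)} = \sqrt{2 J^{2} + J} = \sqrt{J + 2 J^{2}}$)
$z{\left(7,W{\left(-4 \right)} \right)} E{\left(G{\left(6 \right)} \right)} 112 = 2 \cdot 7 \left(9 - 5\right) 1 \cdot 112 = 2 \cdot 7 \cdot 4 \cdot 1 \cdot 112 = 56 \cdot 1 \cdot 112 = 56 \cdot 112 = 6272$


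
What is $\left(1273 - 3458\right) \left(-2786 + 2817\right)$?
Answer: $-67735$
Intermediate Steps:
$\left(1273 - 3458\right) \left(-2786 + 2817\right) = \left(-2185\right) 31 = -67735$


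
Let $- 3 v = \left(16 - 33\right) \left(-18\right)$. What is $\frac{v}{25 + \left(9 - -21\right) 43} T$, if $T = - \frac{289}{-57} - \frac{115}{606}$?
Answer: $- \frac{955281}{2523485} \approx -0.37856$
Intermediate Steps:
$v = -102$ ($v = - \frac{\left(16 - 33\right) \left(-18\right)}{3} = - \frac{\left(-17\right) \left(-18\right)}{3} = \left(- \frac{1}{3}\right) 306 = -102$)
$T = \frac{18731}{3838}$ ($T = \left(-289\right) \left(- \frac{1}{57}\right) - \frac{115}{606} = \frac{289}{57} - \frac{115}{606} = \frac{18731}{3838} \approx 4.8804$)
$\frac{v}{25 + \left(9 - -21\right) 43} T = - \frac{102}{25 + \left(9 - -21\right) 43} \cdot \frac{18731}{3838} = - \frac{102}{25 + \left(9 + 21\right) 43} \cdot \frac{18731}{3838} = - \frac{102}{25 + 30 \cdot 43} \cdot \frac{18731}{3838} = - \frac{102}{25 + 1290} \cdot \frac{18731}{3838} = - \frac{102}{1315} \cdot \frac{18731}{3838} = \left(-102\right) \frac{1}{1315} \cdot \frac{18731}{3838} = \left(- \frac{102}{1315}\right) \frac{18731}{3838} = - \frac{955281}{2523485}$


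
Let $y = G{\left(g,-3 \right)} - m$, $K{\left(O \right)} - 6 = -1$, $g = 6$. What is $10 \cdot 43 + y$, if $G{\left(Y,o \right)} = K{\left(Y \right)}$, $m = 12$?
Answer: $423$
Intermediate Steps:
$K{\left(O \right)} = 5$ ($K{\left(O \right)} = 6 - 1 = 5$)
$G{\left(Y,o \right)} = 5$
$y = -7$ ($y = 5 - 12 = -7$)
$10 \cdot 43 + y = 10 \cdot 43 - 7 = 430 - 7 = 423$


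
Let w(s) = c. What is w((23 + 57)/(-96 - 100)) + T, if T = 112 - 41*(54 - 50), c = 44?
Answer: -8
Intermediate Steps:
w(s) = 44
T = -52 (T = 112 - 41*4 = 112 - 164 = -52)
w((23 + 57)/(-96 - 100)) + T = 44 - 52 = -8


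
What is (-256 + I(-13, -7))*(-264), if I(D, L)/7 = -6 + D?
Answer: 102696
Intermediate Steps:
I(D, L) = -42 + 7*D (I(D, L) = 7*(-6 + D) = -42 + 7*D)
(-256 + I(-13, -7))*(-264) = (-256 + (-42 + 7*(-13)))*(-264) = (-256 + (-42 - 91))*(-264) = (-256 - 133)*(-264) = -389*(-264) = 102696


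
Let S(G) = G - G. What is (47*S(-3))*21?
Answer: 0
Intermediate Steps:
S(G) = 0
(47*S(-3))*21 = (47*0)*21 = 0*21 = 0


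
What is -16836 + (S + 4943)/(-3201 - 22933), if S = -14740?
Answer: -439982227/26134 ≈ -16836.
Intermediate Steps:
-16836 + (S + 4943)/(-3201 - 22933) = -16836 + (-14740 + 4943)/(-3201 - 22933) = -16836 - 9797/(-26134) = -16836 - 9797*(-1/26134) = -16836 + 9797/26134 = -439982227/26134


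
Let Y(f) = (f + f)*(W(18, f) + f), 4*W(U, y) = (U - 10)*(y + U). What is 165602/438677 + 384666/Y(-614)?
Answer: 89335157203/162147302156 ≈ 0.55095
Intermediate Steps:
W(U, y) = (-10 + U)*(U + y)/4 (W(U, y) = ((U - 10)*(y + U))/4 = ((-10 + U)*(U + y))/4 = (-10 + U)*(U + y)/4)
Y(f) = 2*f*(36 + 3*f) (Y(f) = (f + f)*((-5/2*18 - 5*f/2 + (¼)*18² + (¼)*18*f) + f) = (2*f)*((-45 - 5*f/2 + (¼)*324 + 9*f/2) + f) = (2*f)*((-45 - 5*f/2 + 81 + 9*f/2) + f) = (2*f)*((36 + 2*f) + f) = (2*f)*(36 + 3*f) = 2*f*(36 + 3*f))
165602/438677 + 384666/Y(-614) = 165602/438677 + 384666/((6*(-614)*(12 - 614))) = 165602*(1/438677) + 384666/((6*(-614)*(-602))) = 165602/438677 + 384666/2217768 = 165602/438677 + 384666*(1/2217768) = 165602/438677 + 64111/369628 = 89335157203/162147302156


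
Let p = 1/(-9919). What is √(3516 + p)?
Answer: √345927138557/9919 ≈ 59.296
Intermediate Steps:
p = -1/9919 ≈ -0.00010082
√(3516 + p) = √(3516 - 1/9919) = √(34875203/9919) = √345927138557/9919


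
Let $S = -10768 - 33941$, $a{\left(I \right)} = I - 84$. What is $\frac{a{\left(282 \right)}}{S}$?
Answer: $- \frac{66}{14903} \approx -0.0044286$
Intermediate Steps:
$a{\left(I \right)} = -84 + I$ ($a{\left(I \right)} = I - 84 = -84 + I$)
$S = -44709$ ($S = -10768 - 33941 = -44709$)
$\frac{a{\left(282 \right)}}{S} = \frac{-84 + 282}{-44709} = 198 \left(- \frac{1}{44709}\right) = - \frac{66}{14903}$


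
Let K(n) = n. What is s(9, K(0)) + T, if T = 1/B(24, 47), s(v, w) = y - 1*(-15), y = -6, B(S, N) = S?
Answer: 217/24 ≈ 9.0417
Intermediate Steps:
s(v, w) = 9 (s(v, w) = -6 - 1*(-15) = -6 + 15 = 9)
T = 1/24 ≈ 0.041667
s(9, K(0)) + T = 9 + 1/24 = 217/24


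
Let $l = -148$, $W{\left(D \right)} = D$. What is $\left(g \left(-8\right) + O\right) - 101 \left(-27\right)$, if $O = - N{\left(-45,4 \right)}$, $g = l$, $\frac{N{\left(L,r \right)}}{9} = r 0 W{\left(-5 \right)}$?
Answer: $3911$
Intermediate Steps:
$N{\left(L,r \right)} = 0$ ($N{\left(L,r \right)} = 9 r 0 \left(-5\right) = 9 \cdot 0 \left(-5\right) = 9 \cdot 0 = 0$)
$g = -148$
$O = 0$ ($O = \left(-1\right) 0 = 0$)
$\left(g \left(-8\right) + O\right) - 101 \left(-27\right) = \left(\left(-148\right) \left(-8\right) + 0\right) - 101 \left(-27\right) = \left(1184 + 0\right) - -2727 = 1184 + 2727 = 3911$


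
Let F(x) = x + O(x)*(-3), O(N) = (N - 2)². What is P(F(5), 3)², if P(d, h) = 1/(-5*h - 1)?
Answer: 1/256 ≈ 0.0039063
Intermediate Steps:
O(N) = (-2 + N)²
F(x) = x - 3*(-2 + x)² (F(x) = x + (-2 + x)²*(-3) = x - 3*(-2 + x)²)
P(d, h) = 1/(-1 - 5*h)
P(F(5), 3)² = (-1/(1 + 5*3))² = (-1/(1 + 15))² = (-1/16)² = 1/256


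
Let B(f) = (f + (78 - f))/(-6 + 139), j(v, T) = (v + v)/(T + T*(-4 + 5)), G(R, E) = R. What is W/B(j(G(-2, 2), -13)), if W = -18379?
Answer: -2444407/78 ≈ -31339.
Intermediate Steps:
j(v, T) = v/T (j(v, T) = (2*v)/(T + T*1) = (2*v)/(T + T) = (2*v)/((2*T)) = (2*v)*(1/(2*T)) = v/T)
B(f) = 78/133
W/B(j(G(-2, 2), -13)) = -18379/78/133 = -18379*133/78 = -2444407/78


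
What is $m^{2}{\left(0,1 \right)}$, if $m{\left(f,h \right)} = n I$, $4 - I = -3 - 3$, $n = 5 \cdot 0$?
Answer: $0$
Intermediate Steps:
$n = 0$
$I = 10$ ($I = 4 - \left(-3 - 3\right) = 4 - -6 = 4 + 6 = 10$)
$m{\left(f,h \right)} = 0$ ($m{\left(f,h \right)} = 0 \cdot 10 = 0$)
$m^{2}{\left(0,1 \right)} = 0^{2} = 0$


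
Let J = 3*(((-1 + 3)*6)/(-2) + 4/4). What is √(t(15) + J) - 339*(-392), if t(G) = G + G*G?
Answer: 132903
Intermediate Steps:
J = -15 (J = 3*((2*6)*(-½) + 4*(¼)) = 3*(12*(-½) + 1) = 3*(-6 + 1) = 3*(-5) = -15)
t(G) = G + G²
√(t(15) + J) - 339*(-392) = √(15*(1 + 15) - 15) - 339*(-392) = √(15*16 - 15) + 132888 = √(240 - 15) + 132888 = √225 + 132888 = 15 + 132888 = 132903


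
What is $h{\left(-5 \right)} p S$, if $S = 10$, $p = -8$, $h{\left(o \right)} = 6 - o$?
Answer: $-880$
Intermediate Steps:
$h{\left(-5 \right)} p S = \left(6 - -5\right) \left(-8\right) 10 = \left(6 + 5\right) \left(-8\right) 10 = 11 \left(-8\right) 10 = \left(-88\right) 10 = -880$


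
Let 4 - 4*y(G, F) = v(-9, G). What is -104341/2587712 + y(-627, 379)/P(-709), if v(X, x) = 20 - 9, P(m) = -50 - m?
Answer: -73289215/1705302208 ≈ -0.042977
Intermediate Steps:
v(X, x) = 11
y(G, F) = -7/4 (y(G, F) = 1 - ¼*11 = 1 - 11/4 = -7/4)
-104341/2587712 + y(-627, 379)/P(-709) = -104341/2587712 - 7/(4*(-50 - 1*(-709))) = -104341*1/2587712 - 7/(4*(-50 + 709)) = -104341/2587712 - 7/4/659 = -104341/2587712 - 7/4*1/659 = -104341/2587712 - 7/2636 = -73289215/1705302208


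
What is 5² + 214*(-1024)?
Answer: -219111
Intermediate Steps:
5² + 214*(-1024) = 25 - 219136 = -219111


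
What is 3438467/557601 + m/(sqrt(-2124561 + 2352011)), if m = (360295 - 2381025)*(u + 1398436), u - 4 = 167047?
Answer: 3438467/557601 - 316342654551*sqrt(9098)/4549 ≈ -6.6331e+9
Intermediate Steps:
u = 167051 (u = 4 + 167047 = 167051)
m = -3163426545510 (m = (360295 - 2381025)*(167051 + 1398436) = -2020730*1565487 = -3163426545510)
3438467/557601 + m/(sqrt(-2124561 + 2352011)) = 3438467/557601 - 3163426545510/sqrt(-2124561 + 2352011) = 3438467*(1/557601) - 3163426545510*sqrt(9098)/45490 = 3438467/557601 - 3163426545510*sqrt(9098)/45490 = 3438467/557601 - 316342654551*sqrt(9098)/4549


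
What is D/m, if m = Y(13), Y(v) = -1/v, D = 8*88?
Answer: -9152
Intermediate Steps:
D = 704
m = -1/13 ≈ -0.076923
D/m = 704/(-1/13) = 704*(-13) = -9152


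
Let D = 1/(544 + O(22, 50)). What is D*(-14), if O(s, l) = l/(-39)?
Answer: -273/10583 ≈ -0.025796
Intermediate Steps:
O(s, l) = -l/39 (O(s, l) = l*(-1/39) = -l/39)
D = 39/21166 (D = 1/(544 - 1/39*50) = 1/(544 - 50/39) = 1/(21166/39) = 39/21166 ≈ 0.0018426)
D*(-14) = (39/21166)*(-14) = -273/10583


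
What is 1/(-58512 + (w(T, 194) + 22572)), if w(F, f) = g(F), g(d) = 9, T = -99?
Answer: -1/35931 ≈ -2.7831e-5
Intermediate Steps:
w(F, f) = 9
1/(-58512 + (w(T, 194) + 22572)) = 1/(-58512 + (9 + 22572)) = 1/(-58512 + 22581) = 1/(-35931) = -1/35931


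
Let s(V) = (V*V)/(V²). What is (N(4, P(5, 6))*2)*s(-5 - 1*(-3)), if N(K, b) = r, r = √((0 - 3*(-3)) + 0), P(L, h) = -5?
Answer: 6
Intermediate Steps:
s(V) = 1 (s(V) = V²/V² = 1)
r = 3 (r = √((0 + 9) + 0) = √(9 + 0) = √9 = 3)
N(K, b) = 3
(N(4, P(5, 6))*2)*s(-5 - 1*(-3)) = (3*2)*1 = 6*1 = 6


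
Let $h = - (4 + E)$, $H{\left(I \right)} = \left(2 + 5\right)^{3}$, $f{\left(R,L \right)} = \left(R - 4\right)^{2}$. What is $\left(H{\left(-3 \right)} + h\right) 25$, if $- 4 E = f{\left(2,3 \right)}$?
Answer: $8500$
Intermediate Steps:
$f{\left(R,L \right)} = \left(-4 + R\right)^{2}$
$E = -1$ ($E = - \frac{\left(-4 + 2\right)^{2}}{4} = - \frac{\left(-2\right)^{2}}{4} = \left(- \frac{1}{4}\right) 4 = -1$)
$H{\left(I \right)} = 343$ ($H{\left(I \right)} = 7^{3} = 343$)
$h = -3$ ($h = - (4 - 1) = \left(-1\right) 3 = -3$)
$\left(H{\left(-3 \right)} + h\right) 25 = \left(343 - 3\right) 25 = 340 \cdot 25 = 8500$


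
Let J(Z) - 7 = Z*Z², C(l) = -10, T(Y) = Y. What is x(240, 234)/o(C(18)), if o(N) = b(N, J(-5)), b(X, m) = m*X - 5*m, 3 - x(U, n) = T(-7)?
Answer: 1/177 ≈ 0.0056497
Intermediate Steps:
x(U, n) = 10 (x(U, n) = 3 - 1*(-7) = 3 + 7 = 10)
J(Z) = 7 + Z³ (J(Z) = 7 + Z*Z² = 7 + Z³)
b(X, m) = -5*m + X*m (b(X, m) = X*m - 5*m = -5*m + X*m)
o(N) = 590 - 118*N (o(N) = (7 + (-5)³)*(-5 + N) = (7 - 125)*(-5 + N) = -118*(-5 + N) = 590 - 118*N)
x(240, 234)/o(C(18)) = 10/(590 - 118*(-10)) = 10/(590 + 1180) = 10/1770 = 10*(1/1770) = 1/177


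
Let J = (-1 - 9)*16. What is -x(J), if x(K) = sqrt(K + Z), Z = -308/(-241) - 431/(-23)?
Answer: -5*I*sqrt(172038091)/5543 ≈ -11.831*I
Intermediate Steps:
J = -160 (J = -10*16 = -160)
Z = 110955/5543 (Z = -308*(-1/241) - 431*(-1/23) = 308/241 + 431/23 = 110955/5543 ≈ 20.017)
x(K) = sqrt(110955/5543 + K) (x(K) = sqrt(K + 110955/5543) = sqrt(110955/5543 + K))
-x(J) = -sqrt(615023565 + 30724849*(-160))/5543 = -sqrt(615023565 - 4915975840)/5543 = -sqrt(-4300952275)/5543 = -5*I*sqrt(172038091)/5543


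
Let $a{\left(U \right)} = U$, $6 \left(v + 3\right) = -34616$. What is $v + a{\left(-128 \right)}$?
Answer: $- \frac{17701}{3} \approx -5900.3$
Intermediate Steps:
$v = - \frac{17317}{3}$ ($v = -3 + \frac{1}{6} \left(-34616\right) = -3 - \frac{17308}{3} = - \frac{17317}{3} \approx -5772.3$)
$v + a{\left(-128 \right)} = - \frac{17317}{3} - 128 = - \frac{17701}{3}$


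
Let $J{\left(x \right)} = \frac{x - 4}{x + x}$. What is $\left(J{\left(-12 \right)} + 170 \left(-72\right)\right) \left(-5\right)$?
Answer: $\frac{183590}{3} \approx 61197.0$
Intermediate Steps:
$J{\left(x \right)} = \frac{-4 + x}{2 x}$
$\left(J{\left(-12 \right)} + 170 \left(-72\right)\right) \left(-5\right) = \left(\frac{-4 - 12}{2 \left(-12\right)} + 170 \left(-72\right)\right) \left(-5\right) = \left(\frac{1}{2} \left(- \frac{1}{12}\right) \left(-16\right) - 12240\right) \left(-5\right) = \left(\frac{2}{3} - 12240\right) \left(-5\right) = \left(- \frac{36718}{3}\right) \left(-5\right) = \frac{183590}{3}$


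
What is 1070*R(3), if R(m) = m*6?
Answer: 19260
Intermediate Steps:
R(m) = 6*m
1070*R(3) = 1070*(6*3) = 1070*18 = 19260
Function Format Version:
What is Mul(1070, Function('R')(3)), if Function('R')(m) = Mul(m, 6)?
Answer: 19260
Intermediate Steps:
Function('R')(m) = Mul(6, m)
Mul(1070, Function('R')(3)) = Mul(1070, Mul(6, 3)) = Mul(1070, 18) = 19260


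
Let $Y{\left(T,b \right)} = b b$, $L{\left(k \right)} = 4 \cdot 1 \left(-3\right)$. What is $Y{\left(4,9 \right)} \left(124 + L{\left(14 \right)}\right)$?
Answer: $9072$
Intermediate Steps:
$L{\left(k \right)} = -12$ ($L{\left(k \right)} = 4 \left(-3\right) = -12$)
$Y{\left(T,b \right)} = b^{2}$
$Y{\left(4,9 \right)} \left(124 + L{\left(14 \right)}\right) = 9^{2} \left(124 - 12\right) = 81 \cdot 112 = 9072$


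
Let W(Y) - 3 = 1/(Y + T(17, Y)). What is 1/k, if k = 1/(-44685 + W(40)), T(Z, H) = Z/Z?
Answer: -1831961/41 ≈ -44682.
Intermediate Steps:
T(Z, H) = 1
W(Y) = 3 + 1/(1 + Y) (W(Y) = 3 + 1/(Y + 1) = 3 + 1/(1 + Y))
k = -41/1831961 (k = 1/(-44685 + (4 + 3*40)/(1 + 40)) = 1/(-44685 + (4 + 120)/41) = 1/(-44685 + (1/41)*124) = 1/(-44685 + 124/41) = 1/(-1831961/41) = -41/1831961 ≈ -2.2380e-5)
1/k = 1/(-41/1831961) = -1831961/41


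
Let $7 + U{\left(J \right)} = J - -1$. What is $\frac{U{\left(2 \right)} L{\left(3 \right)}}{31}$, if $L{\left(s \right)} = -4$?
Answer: $\frac{16}{31} \approx 0.51613$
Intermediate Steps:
$U{\left(J \right)} = -6 + J$ ($U{\left(J \right)} = -7 + \left(J - -1\right) = -7 + \left(J + 1\right) = -7 + \left(1 + J\right) = -6 + J$)
$\frac{U{\left(2 \right)} L{\left(3 \right)}}{31} = \frac{\left(-6 + 2\right) \left(-4\right)}{31} = \left(-4\right) \left(-4\right) \frac{1}{31} = 16 \cdot \frac{1}{31} = \frac{16}{31}$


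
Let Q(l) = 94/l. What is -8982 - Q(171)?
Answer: -1536016/171 ≈ -8982.5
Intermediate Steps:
-8982 - Q(171) = -8982 - 94/171 = -1536016/171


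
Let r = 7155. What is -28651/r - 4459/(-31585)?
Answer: -174607538/45198135 ≈ -3.8632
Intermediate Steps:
-28651/r - 4459/(-31585) = -28651/7155 - 4459/(-31585) = -28651*1/7155 - 4459*(-1/31585) = -28651/7155 + 4459/31585 = -174607538/45198135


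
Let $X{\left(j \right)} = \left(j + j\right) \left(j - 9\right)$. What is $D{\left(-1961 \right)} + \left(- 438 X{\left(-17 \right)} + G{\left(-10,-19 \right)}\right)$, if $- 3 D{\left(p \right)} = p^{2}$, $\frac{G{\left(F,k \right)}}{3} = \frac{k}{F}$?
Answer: $- \frac{50070799}{30} \approx -1.669 \cdot 10^{6}$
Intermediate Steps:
$G{\left(F,k \right)} = \frac{3 k}{F}$ ($G{\left(F,k \right)} = 3 \frac{k}{F} = \frac{3 k}{F}$)
$X{\left(j \right)} = 2 j \left(-9 + j\right)$
$D{\left(p \right)} = - \frac{p^{2}}{3}$
$D{\left(-1961 \right)} + \left(- 438 X{\left(-17 \right)} + G{\left(-10,-19 \right)}\right) = - \frac{\left(-1961\right)^{2}}{3} + \left(- 438 \cdot 2 \left(-17\right) \left(-9 - 17\right) + 3 \left(-19\right) \frac{1}{-10}\right) = \left(- \frac{1}{3}\right) 3845521 + \left(- 438 \cdot 2 \left(-17\right) \left(-26\right) + 3 \left(-19\right) \left(- \frac{1}{10}\right)\right) = - \frac{3845521}{3} + \left(\left(-438\right) 884 + \frac{57}{10}\right) = - \frac{3845521}{3} + \left(-387192 + \frac{57}{10}\right) = - \frac{3845521}{3} - \frac{3871863}{10} = - \frac{50070799}{30}$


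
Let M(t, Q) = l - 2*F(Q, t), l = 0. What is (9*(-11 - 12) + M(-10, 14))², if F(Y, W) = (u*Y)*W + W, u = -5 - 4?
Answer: 7327849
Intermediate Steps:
u = -9
F(Y, W) = W - 9*W*Y (F(Y, W) = (-9*Y)*W + W = -9*W*Y + W = W - 9*W*Y)
M(t, Q) = -2*t*(1 - 9*Q) (M(t, Q) = 0 - 2*t*(1 - 9*Q) = -2*t*(1 - 9*Q))
(9*(-11 - 12) + M(-10, 14))² = (9*(-11 - 12) + 2*(-10)*(-1 + 9*14))² = (9*(-23) + 2*(-10)*(-1 + 126))² = (-207 + 2*(-10)*125)² = (-207 - 2500)² = (-2707)² = 7327849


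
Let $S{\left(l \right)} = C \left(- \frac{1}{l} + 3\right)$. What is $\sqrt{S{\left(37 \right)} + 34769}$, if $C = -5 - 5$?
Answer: $\frac{3 \sqrt{5284229}}{37} \approx 186.38$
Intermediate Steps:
$C = -10$
$S{\left(l \right)} = -30 + \frac{10}{l}$ ($S{\left(l \right)} = - 10 \left(- \frac{1}{l} + 3\right) = - 10 \left(3 - \frac{1}{l}\right) = -30 + \frac{10}{l}$)
$\sqrt{S{\left(37 \right)} + 34769} = \sqrt{\left(-30 + \frac{10}{37}\right) + 34769} = \sqrt{- \frac{1100}{37} + 34769} = \sqrt{\frac{1285353}{37}} = \frac{3 \sqrt{5284229}}{37}$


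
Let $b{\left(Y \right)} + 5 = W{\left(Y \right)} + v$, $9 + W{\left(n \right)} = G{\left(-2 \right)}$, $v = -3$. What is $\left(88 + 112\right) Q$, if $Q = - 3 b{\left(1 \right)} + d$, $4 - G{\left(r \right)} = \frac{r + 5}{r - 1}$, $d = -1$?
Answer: $7000$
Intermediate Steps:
$G{\left(r \right)} = 4 - \frac{5 + r}{-1 + r}$ ($G{\left(r \right)} = 4 - \frac{r + 5}{r - 1} = 4 - \frac{5 + r}{-1 + r}$)
$W{\left(n \right)} = -4$ ($W{\left(n \right)} = -9 + \frac{3 \left(-3 - 2\right)}{-1 - 2} = -9 + 3 \frac{1}{-3} \left(-5\right) = -9 + 3 \left(- \frac{1}{3}\right) \left(-5\right) = -9 + 5 = -4$)
$b{\left(Y \right)} = -12$ ($b{\left(Y \right)} = -5 - 7 = -12$)
$Q = 35$ ($Q = \left(-3\right) \left(-12\right) - 1 = 36 - 1 = 35$)
$\left(88 + 112\right) Q = \left(88 + 112\right) 35 = 200 \cdot 35 = 7000$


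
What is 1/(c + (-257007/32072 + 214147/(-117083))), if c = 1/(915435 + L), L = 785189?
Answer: -798248666606128/7856727901483623 ≈ -0.10160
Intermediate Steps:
c = 1/1700624 (c = 1/(915435 + 785189) = 1/1700624 ≈ 5.8802e-7)
1/(c + (-257007/32072 + 214147/(-117083))) = 1/(1/1700624 + (-257007/32072 + 214147/(-117083))) = 1/(1/1700624 + (-257007*1/32072 + 214147*(-1/117083))) = 1/(1/1700624 + (-257007/32072 - 214147/117083)) = 1/(1/1700624 - 36959273165/3755085976) = 1/(-7856727901483623/798248666606128) = -798248666606128/7856727901483623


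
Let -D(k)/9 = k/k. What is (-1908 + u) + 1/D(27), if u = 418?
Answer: -13411/9 ≈ -1490.1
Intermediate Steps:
D(k) = -9 (D(k) = -9*k/k = -9*1 = -9)
(-1908 + u) + 1/D(27) = (-1908 + 418) + 1/(-9) = -1490 - ⅑ = -13411/9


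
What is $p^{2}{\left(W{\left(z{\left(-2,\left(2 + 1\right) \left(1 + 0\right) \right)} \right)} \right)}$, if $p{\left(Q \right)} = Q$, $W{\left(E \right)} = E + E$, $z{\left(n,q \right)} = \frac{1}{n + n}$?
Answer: $\frac{1}{4} \approx 0.25$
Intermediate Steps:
$z{\left(n,q \right)} = \frac{1}{2 n}$
$W{\left(E \right)} = 2 E$
$p^{2}{\left(W{\left(z{\left(-2,\left(2 + 1\right) \left(1 + 0\right) \right)} \right)} \right)} = \left(2 \frac{1}{2 \left(-2\right)}\right)^{2} = \left(2 \cdot \frac{1}{2} \left(- \frac{1}{2}\right)\right)^{2} = \left(2 \left(- \frac{1}{4}\right)\right)^{2} = \left(- \frac{1}{2}\right)^{2} = \frac{1}{4}$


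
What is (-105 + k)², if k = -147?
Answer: 63504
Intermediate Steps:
(-105 + k)² = (-105 - 147)² = (-252)² = 63504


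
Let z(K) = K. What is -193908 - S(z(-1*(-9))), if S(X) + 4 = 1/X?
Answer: -1745137/9 ≈ -1.9390e+5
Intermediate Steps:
S(X) = -4 + 1/X
-193908 - S(z(-1*(-9))) = -193908 - (-4 + 1/(-1*(-9))) = -193908 - (-4 + 1/9) = -193908 - (-4 + ⅑) = -193908 - 1*(-35/9) = -193908 + 35/9 = -1745137/9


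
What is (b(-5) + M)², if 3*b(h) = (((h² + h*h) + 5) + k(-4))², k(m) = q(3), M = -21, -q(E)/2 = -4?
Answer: 1695204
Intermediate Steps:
q(E) = 8 (q(E) = -2*(-4) = 8)
k(m) = 8
b(h) = (13 + 2*h²)²/3 (b(h) = (((h² + h*h) + 5) + 8)²/3 = (((h² + h²) + 5) + 8)²/3 = ((2*h² + 5) + 8)²/3 = ((5 + 2*h²) + 8)²/3 = (13 + 2*h²)²/3)
(b(-5) + M)² = ((13 + 2*(-5)²)²/3 - 21)² = ((13 + 2*25)²/3 - 21)² = ((13 + 50)²/3 - 21)² = ((⅓)*63² - 21)² = ((⅓)*3969 - 21)² = (1323 - 21)² = 1302² = 1695204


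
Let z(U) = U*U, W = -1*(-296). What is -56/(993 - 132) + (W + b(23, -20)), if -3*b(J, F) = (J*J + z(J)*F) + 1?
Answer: 448450/123 ≈ 3645.9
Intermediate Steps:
W = 296
z(U) = U²
b(J, F) = -⅓ - J²/3 - F*J²/3 (b(J, F) = -((J*J + J²*F) + 1)/3 = -((J² + F*J²) + 1)/3 = -(1 + J² + F*J²)/3 = -⅓ - J²/3 - F*J²/3)
-56/(993 - 132) + (W + b(23, -20)) = -56/(993 - 132) + (296 + (-⅓ - ⅓*23² - ⅓*(-20)*23²)) = -56/861 + (296 + (-⅓ - ⅓*529 - ⅓*(-20)*529)) = -56*1/861 + (296 + (-⅓ - 529/3 + 10580/3)) = -8/123 + (296 + 3350) = -8/123 + 3646 = 448450/123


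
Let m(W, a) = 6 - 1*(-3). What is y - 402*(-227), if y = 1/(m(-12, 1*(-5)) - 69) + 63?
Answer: 5479019/60 ≈ 91317.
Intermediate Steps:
m(W, a) = 9 (m(W, a) = 6 + 3 = 9)
y = 3779/60 (y = 1/(9 - 69) + 63 = 1/(-60) + 63 = -1/60 + 63 = 3779/60 ≈ 62.983)
y - 402*(-227) = 3779/60 - 402*(-227) = 3779/60 + 91254 = 5479019/60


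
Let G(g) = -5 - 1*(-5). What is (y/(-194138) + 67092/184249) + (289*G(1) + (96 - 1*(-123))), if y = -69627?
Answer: 7859425199097/35769732362 ≈ 219.72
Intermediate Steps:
G(g) = 0 (G(g) = -5 + 5 = 0)
(y/(-194138) + 67092/184249) + (289*G(1) + (96 - 1*(-123))) = (-69627/(-194138) + 67092/184249) + (289*0 + (96 - 1*(-123))) = (-69627*(-1/194138) + 67092*(1/184249)) + (0 + (96 + 123)) = (69627/194138 + 67092/184249) + (0 + 219) = 25853811819/35769732362 + 219 = 7859425199097/35769732362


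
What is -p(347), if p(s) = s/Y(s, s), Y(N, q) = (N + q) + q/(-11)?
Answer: -11/21 ≈ -0.52381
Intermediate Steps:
Y(N, q) = N + 10*q/11 (Y(N, q) = (N + q) + q*(-1/11) = (N + q) - q/11 = N + 10*q/11)
p(s) = 11/21 (p(s) = s/(s + 10*s/11) = s/((21*s/11)) = s*(11/(21*s)) = 11/21)
-p(347) = -1*11/21 = -11/21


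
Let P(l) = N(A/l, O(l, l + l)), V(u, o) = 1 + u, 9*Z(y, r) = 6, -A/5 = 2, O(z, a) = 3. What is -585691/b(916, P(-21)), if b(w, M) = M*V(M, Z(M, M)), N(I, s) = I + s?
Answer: -258289731/6862 ≈ -37641.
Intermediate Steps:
A = -10 (A = -5*2 = -10)
Z(y, r) = ⅔ (Z(y, r) = (⅑)*6 = ⅔)
P(l) = 3 - 10/l (P(l) = -10/l + 3 = 3 - 10/l)
b(w, M) = M*(1 + M)
-585691/b(916, P(-21)) = -585691*1/((1 + (3 - 10/(-21)))*(3 - 10/(-21))) = -585691*1/((1 + (3 - 10*(-1/21)))*(3 - 10*(-1/21))) = -585691*1/((1 + (3 + 10/21))*(3 + 10/21)) = -585691*21/(73*(1 + 73/21)) = -585691/((73/21)*(94/21)) = -585691/6862/441 = -585691*441/6862 = -258289731/6862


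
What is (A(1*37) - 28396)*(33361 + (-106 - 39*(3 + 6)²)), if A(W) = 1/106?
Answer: -45294103800/53 ≈ -8.5461e+8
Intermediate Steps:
A(W) = 1/106
(A(1*37) - 28396)*(33361 + (-106 - 39*(3 + 6)²)) = (1/106 - 28396)*(33361 + (-106 - 39*(3 + 6)²)) = -3009975*(33361 + (-106 - 39*9²))/106 = -3009975*(33361 + (-106 - 39*81))/106 = -3009975*(33361 + (-106 - 3159))/106 = -3009975*(33361 - 3265)/106 = -3009975/106*30096 = -45294103800/53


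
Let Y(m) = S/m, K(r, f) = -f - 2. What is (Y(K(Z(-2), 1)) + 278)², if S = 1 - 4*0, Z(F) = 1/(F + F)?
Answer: 693889/9 ≈ 77099.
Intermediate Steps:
Z(F) = 1/(2*F)
K(r, f) = -2 - f
S = 1 (S = 1 + 0 = 1)
Y(m) = 1/m
(Y(K(Z(-2), 1)) + 278)² = (1/(-2 - 1*1) + 278)² = (1/(-2 - 1) + 278)² = (1/(-3) + 278)² = (-⅓ + 278)² = (833/3)² = 693889/9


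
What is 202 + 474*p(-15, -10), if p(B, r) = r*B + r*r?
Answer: 118702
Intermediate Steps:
p(B, r) = r² + B*r (p(B, r) = B*r + r² = r² + B*r)
202 + 474*p(-15, -10) = 202 + 474*(-10*(-15 - 10)) = 202 + 474*(-10*(-25)) = 202 + 474*250 = 202 + 118500 = 118702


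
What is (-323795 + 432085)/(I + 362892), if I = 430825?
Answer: 108290/793717 ≈ 0.13643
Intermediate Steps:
(-323795 + 432085)/(I + 362892) = (-323795 + 432085)/(430825 + 362892) = 108290/793717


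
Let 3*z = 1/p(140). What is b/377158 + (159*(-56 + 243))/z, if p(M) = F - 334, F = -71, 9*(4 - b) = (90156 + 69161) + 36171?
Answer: -61312757313271/1697211 ≈ -3.6126e+7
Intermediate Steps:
b = -195452/9 (b = 4 - ((90156 + 69161) + 36171)/9 = 4 - (159317 + 36171)/9 = 4 - ⅑*195488 = 4 - 195488/9 = -195452/9 ≈ -21717.)
p(M) = -405 (p(M) = -71 - 334 = -405)
z = -1/1215 (z = (⅓)/(-405) = (⅓)*(-1/405) = -1/1215 ≈ -0.00082305)
b/377158 + (159*(-56 + 243))/z = -195452/9/377158 + (159*(-56 + 243))/(-1/1215) = -195452/9*1/377158 + (159*187)*(-1215) = -97726/1697211 + 29733*(-1215) = -97726/1697211 - 36125595 = -61312757313271/1697211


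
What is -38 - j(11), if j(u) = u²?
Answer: -159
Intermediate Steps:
-38 - j(11) = -38 - 1*11² = -38 - 1*121 = -38 - 121 = -159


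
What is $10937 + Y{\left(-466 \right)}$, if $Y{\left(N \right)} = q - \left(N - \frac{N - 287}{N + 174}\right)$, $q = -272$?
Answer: $\frac{3251005}{292} \approx 11134.0$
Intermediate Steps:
$Y{\left(N \right)} = -272 - N + \frac{-287 + N}{174 + N}$ ($Y{\left(N \right)} = -272 - \left(N - \frac{N - 287}{N + 174}\right) = -272 - \left(N - \frac{-287 + N}{174 + N}\right) = -272 - N + \frac{-287 + N}{174 + N}$)
$10937 + Y{\left(-466 \right)} = 10937 + \frac{-47615 - \left(-466\right)^{2} - -207370}{174 - 466} = 10937 + \frac{-47615 - 217156 + 207370}{-292} = 10937 - \frac{-47615 - 217156 + 207370}{292} = 10937 - - \frac{57401}{292} = 10937 + \frac{57401}{292} = \frac{3251005}{292}$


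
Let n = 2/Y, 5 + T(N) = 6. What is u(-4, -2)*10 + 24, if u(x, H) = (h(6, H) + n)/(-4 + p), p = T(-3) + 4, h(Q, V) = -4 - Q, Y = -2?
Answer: -86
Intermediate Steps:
T(N) = 1 (T(N) = -5 + 6 = 1)
n = -1 (n = 2/(-2) = 2*(-1/2) = -1)
p = 5 (p = 1 + 4 = 5)
u(x, H) = -11 (u(x, H) = ((-4 - 1*6) - 1)/(-4 + 5) = ((-4 - 6) - 1)/1 = (-10 - 1)*1 = -11*1 = -11)
u(-4, -2)*10 + 24 = -11*10 + 24 = -110 + 24 = -86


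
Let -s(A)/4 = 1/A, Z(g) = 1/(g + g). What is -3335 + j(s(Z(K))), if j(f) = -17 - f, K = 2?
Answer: -3336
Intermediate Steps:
Z(g) = 1/(2*g)
s(A) = -4/A
-3335 + j(s(Z(K))) = -3335 + (-17 - (-4)/((½)/2)) = -3335 + (-17 - (-4)/((½)*(½))) = -3335 + (-17 - (-4)/¼) = -3335 + (-17 - (-4)*4) = -3335 + (-17 - 1*(-16)) = -3335 + (-17 + 16) = -3335 - 1 = -3336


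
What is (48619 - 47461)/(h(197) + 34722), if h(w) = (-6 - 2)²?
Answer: 579/17393 ≈ 0.033289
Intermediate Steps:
h(w) = 64 (h(w) = (-8)² = 64)
(48619 - 47461)/(h(197) + 34722) = (48619 - 47461)/(64 + 34722) = 1158/34786 = 1158*(1/34786) = 579/17393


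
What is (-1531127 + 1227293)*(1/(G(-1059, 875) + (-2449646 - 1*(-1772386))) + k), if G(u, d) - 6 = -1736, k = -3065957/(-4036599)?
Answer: -35139247886605003/152267241945 ≈ -2.3077e+5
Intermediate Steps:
k = 3065957/4036599 (k = -3065957*(-1/4036599) = 3065957/4036599 ≈ 0.75954)
G(u, d) = -1730 (G(u, d) = 6 - 1736 = -1730)
(-1531127 + 1227293)*(1/(G(-1059, 875) + (-2449646 - 1*(-1772386))) + k) = (-1531127 + 1227293)*(1/(-1730 + (-2449646 - 1*(-1772386))) + 3065957/4036599) = -303834*(1/(-1730 + (-2449646 + 1772386)) + 3065957/4036599) = -303834*(1/(-1730 - 677260) + 3065957/4036599) = -303834*(1/(-678990) + 3065957/4036599) = -303834*(-1/678990 + 3065957/4036599) = -303834*693916702277/913603451670 = -35139247886605003/152267241945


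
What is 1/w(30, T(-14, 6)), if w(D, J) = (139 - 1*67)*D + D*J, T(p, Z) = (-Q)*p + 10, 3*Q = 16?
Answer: 1/4700 ≈ 0.00021277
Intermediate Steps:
Q = 16/3 (Q = (⅓)*16 = 16/3 ≈ 5.3333)
T(p, Z) = 10 - 16*p/3 (T(p, Z) = (-1*16/3)*p + 10 = -16*p/3 + 10 = 10 - 16*p/3)
w(D, J) = 72*D + D*J (w(D, J) = (139 - 67)*D + D*J = 72*D + D*J)
1/w(30, T(-14, 6)) = 1/(30*(72 + (10 - 16/3*(-14)))) = 1/(30*(72 + (10 + 224/3))) = 1/(30*(72 + 254/3)) = 1/(30*(470/3)) = 1/4700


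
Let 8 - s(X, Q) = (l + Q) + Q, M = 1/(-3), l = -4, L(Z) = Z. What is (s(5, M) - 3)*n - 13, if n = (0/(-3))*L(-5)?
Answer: -13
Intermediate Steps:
M = -⅓ ≈ -0.33333
s(X, Q) = 12 - 2*Q (s(X, Q) = 8 - ((-4 + Q) + Q) = 8 - (-4 + 2*Q) = 8 + (4 - 2*Q) = 12 - 2*Q)
n = 0 (n = (0/(-3))*(-5) = (0*(-⅓))*(-5) = 0*(-5) = 0)
(s(5, M) - 3)*n - 13 = ((12 - 2*(-⅓)) - 3)*0 - 13 = ((12 + ⅔) - 3)*0 - 13 = (38/3 - 3)*0 - 13 = (29/3)*0 - 13 = 0 - 13 = -13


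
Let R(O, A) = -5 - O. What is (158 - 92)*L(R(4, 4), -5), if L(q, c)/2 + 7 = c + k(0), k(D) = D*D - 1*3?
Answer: -1980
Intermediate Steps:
k(D) = -3 + D² (k(D) = D² - 3 = -3 + D²)
L(q, c) = -20 + 2*c (L(q, c) = -14 + 2*(c + (-3 + 0²)) = -14 + 2*(c + (-3 + 0)) = -14 + 2*(c - 3) = -14 + 2*(-3 + c) = -14 + (-6 + 2*c) = -20 + 2*c)
(158 - 92)*L(R(4, 4), -5) = (158 - 92)*(-20 + 2*(-5)) = 66*(-20 - 10) = 66*(-30) = -1980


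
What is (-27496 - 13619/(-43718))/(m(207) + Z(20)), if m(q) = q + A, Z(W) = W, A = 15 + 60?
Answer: -1202056509/13202836 ≈ -91.045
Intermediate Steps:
A = 75
m(q) = 75 + q (m(q) = q + 75 = 75 + q)
(-27496 - 13619/(-43718))/(m(207) + Z(20)) = (-27496 - 13619/(-43718))/((75 + 207) + 20) = (-27496 - 13619*(-1/43718))/(282 + 20) = (-27496 + 13619/43718)/302 = -1202056509/43718*1/302 = -1202056509/13202836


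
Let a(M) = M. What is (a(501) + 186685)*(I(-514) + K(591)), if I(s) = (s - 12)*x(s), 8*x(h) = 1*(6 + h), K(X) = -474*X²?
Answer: -30984111088498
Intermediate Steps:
x(h) = ¾ + h/8 (x(h) = (1*(6 + h))/8 = (6 + h)/8 = ¾ + h/8)
I(s) = (-12 + s)*(¾ + s/8) (I(s) = (s - 12)*(¾ + s/8) = (-12 + s)*(¾ + s/8))
(a(501) + 186685)*(I(-514) + K(591)) = (501 + 186685)*((-12 - 514)*(6 - 514)/8 - 474*591²) = 187186*((⅛)*(-526)*(-508) - 474*349281) = 187186*(33401 - 165559194) = 187186*(-165525793) = -30984111088498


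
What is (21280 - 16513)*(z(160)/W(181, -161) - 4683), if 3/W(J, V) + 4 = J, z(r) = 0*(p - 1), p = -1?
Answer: -22323861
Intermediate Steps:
z(r) = 0 (z(r) = 0*(-1 - 1) = 0*(-2) = 0)
W(J, V) = 3/(-4 + J)
(21280 - 16513)*(z(160)/W(181, -161) - 4683) = (21280 - 16513)*(0/((3/(-4 + 181))) - 4683) = 4767*(0/((3/177)) - 4683) = 4767*(0/((3*(1/177))) - 4683) = 4767*(0/(1/59) - 4683) = 4767*(0*59 - 4683) = 4767*(0 - 4683) = 4767*(-4683) = -22323861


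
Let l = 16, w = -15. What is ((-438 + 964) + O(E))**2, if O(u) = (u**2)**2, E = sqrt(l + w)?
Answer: 277729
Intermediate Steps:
E = 1 (E = sqrt(16 - 15) = sqrt(1) = 1)
O(u) = u**4
((-438 + 964) + O(E))**2 = ((-438 + 964) + 1**4)**2 = (526 + 1)**2 = 527**2 = 277729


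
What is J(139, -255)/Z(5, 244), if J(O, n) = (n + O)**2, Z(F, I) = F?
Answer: 13456/5 ≈ 2691.2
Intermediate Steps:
J(O, n) = (O + n)**2
J(139, -255)/Z(5, 244) = (139 - 255)**2/5 = (-116)**2*(1/5) = 13456*(1/5) = 13456/5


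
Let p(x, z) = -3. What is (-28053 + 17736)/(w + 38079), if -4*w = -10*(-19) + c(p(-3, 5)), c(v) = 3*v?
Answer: -41268/152135 ≈ -0.27126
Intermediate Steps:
w = -181/4 (w = -(-10*(-19) + 3*(-3))/4 = -(190 - 9)/4 = -¼*181 = -181/4 ≈ -45.250)
(-28053 + 17736)/(w + 38079) = (-28053 + 17736)/(-181/4 + 38079) = -10317/152135/4 = -10317*4/152135 = -41268/152135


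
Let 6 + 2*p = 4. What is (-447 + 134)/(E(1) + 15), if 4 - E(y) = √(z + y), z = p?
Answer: -313/19 ≈ -16.474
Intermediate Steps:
p = -1 (p = -3 + (½)*4 = -3 + 2 = -1)
z = -1
E(y) = 4 - √(-1 + y)
(-447 + 134)/(E(1) + 15) = (-447 + 134)/((4 - √(-1 + 1)) + 15) = -313/((4 - √0) + 15) = -313/((4 - 1*0) + 15) = -313/((4 + 0) + 15) = -313/(4 + 15) = -313/19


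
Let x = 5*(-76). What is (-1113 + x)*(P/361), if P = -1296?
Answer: 1934928/361 ≈ 5359.9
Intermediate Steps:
x = -380
(-1113 + x)*(P/361) = (-1113 - 380)*(-1296/361) = -(-1934928)/361 = -1493*(-1296/361) = 1934928/361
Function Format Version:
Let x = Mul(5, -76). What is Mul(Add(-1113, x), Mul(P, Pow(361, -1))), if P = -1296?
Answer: Rational(1934928, 361) ≈ 5359.9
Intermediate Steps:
x = -380
Mul(Add(-1113, x), Mul(P, Pow(361, -1))) = Mul(Add(-1113, -380), Mul(-1296, Pow(361, -1))) = Mul(-1493, Mul(-1296, Rational(1, 361))) = Mul(-1493, Rational(-1296, 361)) = Rational(1934928, 361)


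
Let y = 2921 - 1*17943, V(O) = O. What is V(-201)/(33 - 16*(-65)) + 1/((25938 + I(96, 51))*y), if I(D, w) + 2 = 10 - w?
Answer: -72868531/388994690 ≈ -0.18733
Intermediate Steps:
I(D, w) = 8 - w (I(D, w) = -2 + (10 - w) = 8 - w)
y = -15022 (y = 2921 - 17943 = -15022)
V(-201)/(33 - 16*(-65)) + 1/((25938 + I(96, 51))*y) = -201/(33 - 16*(-65)) + 1/((25938 + (8 - 1*51))*(-15022)) = -201/(33 + 1040) - 1/15022/(25938 + (8 - 51)) = -201/1073 - 1/15022/(25938 - 43) = -201*1/1073 - 1/15022/25895 = -201/1073 + (1/25895)*(-1/15022) = -201/1073 - 1/388994690 = -72868531/388994690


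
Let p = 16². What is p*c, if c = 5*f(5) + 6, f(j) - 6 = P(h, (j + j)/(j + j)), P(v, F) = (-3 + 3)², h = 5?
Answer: 9216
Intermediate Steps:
P(v, F) = 0 (P(v, F) = 0² = 0)
f(j) = 6 (f(j) = 6 + 0 = 6)
p = 256
c = 36 (c = 5*6 + 6 = 30 + 6 = 36)
p*c = 256*36 = 9216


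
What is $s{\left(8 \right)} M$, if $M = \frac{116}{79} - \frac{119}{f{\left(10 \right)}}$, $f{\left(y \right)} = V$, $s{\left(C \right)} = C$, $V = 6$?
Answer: $- \frac{34820}{237} \approx -146.92$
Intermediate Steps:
$f{\left(y \right)} = 6$
$M = - \frac{8705}{474}$ ($M = \frac{116}{79} - \frac{119}{6} = - \frac{8705}{474} \approx -18.365$)
$s{\left(8 \right)} M = 8 \left(- \frac{8705}{474}\right) = - \frac{34820}{237}$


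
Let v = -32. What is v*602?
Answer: -19264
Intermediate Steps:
v*602 = -32*602 = -19264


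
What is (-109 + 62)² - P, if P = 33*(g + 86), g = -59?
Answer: 1318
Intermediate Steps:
P = 891 (P = 33*(-59 + 86) = 33*27 = 891)
(-109 + 62)² - P = (-109 + 62)² - 1*891 = (-47)² - 891 = 2209 - 891 = 1318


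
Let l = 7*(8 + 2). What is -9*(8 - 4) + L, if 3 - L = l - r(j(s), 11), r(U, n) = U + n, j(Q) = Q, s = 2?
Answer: -90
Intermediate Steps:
l = 70 (l = 7*10 = 70)
L = -54 (L = 3 - (70 - (2 + 11)) = 3 - (70 - 1*13) = 3 - (70 - 13) = 3 - 1*57 = 3 - 57 = -54)
-9*(8 - 4) + L = -9*(8 - 4) - 54 = -9*4 - 54 = -36 - 54 = -90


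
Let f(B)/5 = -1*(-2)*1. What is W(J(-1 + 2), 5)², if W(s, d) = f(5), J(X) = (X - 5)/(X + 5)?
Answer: 100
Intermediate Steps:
J(X) = (-5 + X)/(5 + X)
f(B) = 10 (f(B) = 5*(-1*(-2)*1) = 5*(2*1) = 5*2 = 10)
W(s, d) = 10
W(J(-1 + 2), 5)² = 10² = 100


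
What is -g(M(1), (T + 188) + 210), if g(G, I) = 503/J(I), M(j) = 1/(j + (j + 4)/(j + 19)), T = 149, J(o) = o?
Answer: -503/547 ≈ -0.91956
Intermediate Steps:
M(j) = 1/(j + (4 + j)/(19 + j))
g(G, I) = 503/I
-g(M(1), (T + 188) + 210) = -503/((149 + 188) + 210) = -503/(337 + 210) = -503/547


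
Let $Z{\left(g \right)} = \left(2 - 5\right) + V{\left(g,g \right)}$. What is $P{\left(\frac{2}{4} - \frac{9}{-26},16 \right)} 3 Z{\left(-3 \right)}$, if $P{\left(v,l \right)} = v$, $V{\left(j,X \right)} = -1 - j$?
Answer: $- \frac{33}{13} \approx -2.5385$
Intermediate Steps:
$Z{\left(g \right)} = -4 - g$ ($Z{\left(g \right)} = \left(2 - 5\right) - \left(1 + g\right) = -3 - \left(1 + g\right) = -4 - g$)
$P{\left(\frac{2}{4} - \frac{9}{-26},16 \right)} 3 Z{\left(-3 \right)} = \left(\frac{2}{4} - \frac{9}{-26}\right) 3 \left(-4 - -3\right) = \left(2 \cdot \frac{1}{4} - - \frac{9}{26}\right) 3 \left(-4 + 3\right) = \left(\frac{1}{2} + \frac{9}{26}\right) 3 \left(-1\right) = \frac{11}{13} \left(-3\right) = - \frac{33}{13}$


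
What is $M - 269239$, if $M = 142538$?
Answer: $-126701$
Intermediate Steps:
$M - 269239 = 142538 - 269239 = -126701$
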